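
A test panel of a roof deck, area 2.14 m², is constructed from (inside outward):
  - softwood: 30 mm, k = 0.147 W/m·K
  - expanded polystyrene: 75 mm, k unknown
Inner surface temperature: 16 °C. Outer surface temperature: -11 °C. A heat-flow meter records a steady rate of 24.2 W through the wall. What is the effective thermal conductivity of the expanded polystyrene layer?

Thermal resistances in series:
R_softwood = L/(kA) = 0.03/(0.147×2.14) = 0.09537 K/W
Sum of known resistances R_other = 0.09537 K/W
Total R = ΔT/Q = 27/24.2 = 1.116 K/W
R_expanded polystyrene = R_total − R_other = 1.02 K/W
k = L/(R·A) = 0.075/(1.02×2.14)

k ≈ 0.0343 W/(m·K)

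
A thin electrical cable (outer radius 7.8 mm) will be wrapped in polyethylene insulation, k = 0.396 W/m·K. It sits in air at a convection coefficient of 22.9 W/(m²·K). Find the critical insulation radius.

r_cr ≈ 17.3 mm

For a cylinder r_cr = k/h = 0.396/22.9
r_cr = 17.3 mm; since the bare radius (7.8 mm) is below r_cr, adding a thin layer of insulation will *increase* heat loss.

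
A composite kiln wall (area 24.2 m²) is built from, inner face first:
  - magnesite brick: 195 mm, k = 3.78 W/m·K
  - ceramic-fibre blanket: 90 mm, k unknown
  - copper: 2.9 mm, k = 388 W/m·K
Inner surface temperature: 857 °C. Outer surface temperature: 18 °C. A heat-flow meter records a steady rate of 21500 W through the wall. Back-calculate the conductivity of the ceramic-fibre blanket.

k ≈ 0.101 W/(m·K)

Series thermal resistances:
R_magnesite brick = L/(kA) = 0.195/(3.78×24.2) = 0.002132 K/W
R_copper = L/(kA) = 0.0029/(388×24.2) = 3.089×10^-7 K/W
Sum of known resistances R_other = 0.002132 K/W
Total R = ΔT/Q = 839/21500 = 0.03902 K/W
R_ceramic-fibre blanket = R_total − R_other = 0.03689 K/W
k = L/(R·A) = 0.09/(0.03689×24.2)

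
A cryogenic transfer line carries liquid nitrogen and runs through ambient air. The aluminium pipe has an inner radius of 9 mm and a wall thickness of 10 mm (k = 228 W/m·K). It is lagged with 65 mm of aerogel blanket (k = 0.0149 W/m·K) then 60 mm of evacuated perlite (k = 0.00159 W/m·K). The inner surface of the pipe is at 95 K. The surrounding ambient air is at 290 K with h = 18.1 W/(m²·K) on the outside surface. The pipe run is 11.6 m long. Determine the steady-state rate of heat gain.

Q ≈ 32.4 W

Per-layer cylindrical resistances, series-summed:
R_aluminium pipe wall = ln(19/9)/(2π×228×11.6) = 4.496×10^-5 K/W
R_aerogel blanket = ln(84/19)/(2π×0.0149×11.6) = 1.369 K/W
R_evacuated perlite = ln(144/84)/(2π×0.00159×11.6) = 4.651 K/W
R_outer film = 1/(h_o·2πr_oL) = 1/(18.1×2π×0.144×11.6) = 0.005264 K/W
R_total = 6.025 K/W
Q = ΔT/R_total = 195/6.025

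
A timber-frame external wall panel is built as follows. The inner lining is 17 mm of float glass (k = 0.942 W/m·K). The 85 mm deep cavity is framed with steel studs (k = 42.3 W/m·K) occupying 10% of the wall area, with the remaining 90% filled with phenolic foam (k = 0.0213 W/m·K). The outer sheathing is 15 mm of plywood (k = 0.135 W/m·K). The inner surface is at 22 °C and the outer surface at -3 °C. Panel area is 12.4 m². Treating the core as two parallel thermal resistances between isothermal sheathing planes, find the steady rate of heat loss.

Q ≈ 2080 W

Sheathing layers in series; stud and cavity paths in parallel between them.
R_inner = 0.017/(0.942×12.4) = 0.001455 K/W
R_stud  = 0.085/(42.3×0.1×12.4) = 0.001621 K/W
R_cav   = 0.085/(0.0213×0.9×12.4) = 0.3576 K/W
1/R_core = 1/R_stud + 1/R_cav → R_core = 0.001613 K/W
R_outer = 0.015/(0.135×12.4) = 0.008961 K/W
R_total = 0.01203 K/W
Q = ΔT/R_total = 25/0.01203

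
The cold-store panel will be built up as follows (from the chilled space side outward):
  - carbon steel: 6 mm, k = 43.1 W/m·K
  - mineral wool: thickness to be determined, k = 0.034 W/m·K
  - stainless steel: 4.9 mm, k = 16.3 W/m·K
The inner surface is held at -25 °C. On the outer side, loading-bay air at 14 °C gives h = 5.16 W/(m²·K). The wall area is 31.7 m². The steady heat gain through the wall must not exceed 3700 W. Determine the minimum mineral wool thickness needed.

Thermal resistances in series:
R_carbon steel = L/(kA) = 0.006/(43.1×31.7) = 4.392×10^-6 K/W
R_stainless steel = L/(kA) = 0.0049/(16.3×31.7) = 9.483×10^-6 K/W
R_outer film = 1/(h_o·A) = 1/(5.16×31.7) = 0.006114 K/W
Sum of the known resistances R_other = 0.006127 K/W
Required total resistance R_tot = ΔT/Q_allow = 39/3700 = 0.01054 K/W
R_mineral wool = R_tot − R_other = 0.004413 K/W
L = R·k·A = 0.004413×0.034×31.7

L ≈ 4.76 mm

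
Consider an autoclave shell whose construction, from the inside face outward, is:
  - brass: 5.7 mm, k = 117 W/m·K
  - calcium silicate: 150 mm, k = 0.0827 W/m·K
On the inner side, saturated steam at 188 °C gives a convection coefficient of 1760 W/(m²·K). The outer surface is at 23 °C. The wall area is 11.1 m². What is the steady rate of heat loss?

Q ≈ 1010 W

Thermal resistances in series:
R_inner film = 1/(h_i·A) = 1/(1760×11.1) = 5.119×10^-5 K/W
R_brass = L/(kA) = 0.0057/(117×11.1) = 4.389×10^-6 K/W
R_calcium silicate = L/(kA) = 0.15/(0.0827×11.1) = 0.1634 K/W
R_total = 0.1635 K/W
Q = ΔT / R_total = 165 / 0.1635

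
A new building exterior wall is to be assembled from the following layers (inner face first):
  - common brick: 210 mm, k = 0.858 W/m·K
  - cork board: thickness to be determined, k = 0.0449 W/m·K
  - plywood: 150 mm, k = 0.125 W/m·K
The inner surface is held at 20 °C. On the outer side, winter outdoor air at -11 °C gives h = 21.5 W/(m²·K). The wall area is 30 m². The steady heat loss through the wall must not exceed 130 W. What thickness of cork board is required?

Treating each layer as a thermal resistance in series:
R_common brick = L/(kA) = 0.21/(0.858×30) = 0.008159 K/W
R_plywood = L/(kA) = 0.15/(0.125×30) = 0.04 K/W
R_outer film = 1/(h_o·A) = 1/(21.5×30) = 0.00155 K/W
Sum of the known resistances R_other = 0.04971 K/W
Required total resistance R_tot = ΔT/Q_allow = 31/130 = 0.2385 K/W
R_cork board = R_tot − R_other = 0.1888 K/W
L = R·k·A = 0.1888×0.0449×30

L ≈ 254 mm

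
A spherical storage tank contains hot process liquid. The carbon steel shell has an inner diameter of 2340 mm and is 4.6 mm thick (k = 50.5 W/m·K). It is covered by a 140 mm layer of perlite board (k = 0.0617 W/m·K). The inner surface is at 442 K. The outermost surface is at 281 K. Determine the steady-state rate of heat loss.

For a spherical shell R = (1/r₁ − 1/r₂)/(4πk); film R = 1/(h·4πr²). In series:
R_carbon steel shell = (1/1.17 − 1/1.1746)/(4π×50.5) = 5.274×10^-6 K/W
R_perlite board = (1/1.1746 − 1/1.3146)/(4π×0.0617) = 0.1169 K/W
R_total = 0.1169 K/W
Q = ΔT/R_total = 161/0.1169

Q ≈ 1380 W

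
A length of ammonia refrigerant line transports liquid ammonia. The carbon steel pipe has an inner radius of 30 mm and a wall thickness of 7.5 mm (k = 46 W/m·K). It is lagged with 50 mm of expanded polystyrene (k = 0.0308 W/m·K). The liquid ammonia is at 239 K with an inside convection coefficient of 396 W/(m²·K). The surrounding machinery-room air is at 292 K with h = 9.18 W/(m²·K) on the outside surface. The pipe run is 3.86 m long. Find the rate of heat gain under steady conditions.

For a radial system each layer contributes R = ln(r_out/r_in)/(2πkL); films add R = 1/(hA).
R_inner film = 1/(h_i·2πr₁L) = 1/(396×2π×0.03×3.86) = 0.003471 K/W
R_carbon steel pipe wall = ln(37.5/30)/(2π×46×3.86) = 2×10^-4 K/W
R_expanded polystyrene = ln(87.5/37.5)/(2π×0.0308×3.86) = 1.134 K/W
R_outer film = 1/(h_o·2πr_oL) = 1/(9.18×2π×0.0875×3.86) = 0.05133 K/W
R_total = 1.189 K/W
Q = ΔT/R_total = 53/1.189

Q ≈ 44.6 W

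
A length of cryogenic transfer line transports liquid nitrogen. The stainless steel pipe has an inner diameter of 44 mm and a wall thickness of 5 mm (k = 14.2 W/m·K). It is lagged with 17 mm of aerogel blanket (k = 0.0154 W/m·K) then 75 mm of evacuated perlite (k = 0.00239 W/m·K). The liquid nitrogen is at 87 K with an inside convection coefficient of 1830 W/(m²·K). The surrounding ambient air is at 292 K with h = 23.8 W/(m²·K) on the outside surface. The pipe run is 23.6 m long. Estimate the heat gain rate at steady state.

Q ≈ 67.8 W

For a radial system each layer contributes R = ln(r_out/r_in)/(2πkL); films add R = 1/(hA).
R_inner film = 1/(h_i·2πr₁L) = 1/(1830×2π×0.022×23.6) = 1.675×10^-4 K/W
R_stainless steel pipe wall = ln(27/22)/(2π×14.2×23.6) = 9.726×10^-5 K/W
R_aerogel blanket = ln(44/27)/(2π×0.0154×23.6) = 0.2139 K/W
R_evacuated perlite = ln(119/44)/(2π×0.00239×23.6) = 2.807 K/W
R_outer film = 1/(h_o·2πr_oL) = 1/(23.8×2π×0.119×23.6) = 0.002381 K/W
R_total = 3.024 K/W
Q = ΔT/R_total = 205/3.024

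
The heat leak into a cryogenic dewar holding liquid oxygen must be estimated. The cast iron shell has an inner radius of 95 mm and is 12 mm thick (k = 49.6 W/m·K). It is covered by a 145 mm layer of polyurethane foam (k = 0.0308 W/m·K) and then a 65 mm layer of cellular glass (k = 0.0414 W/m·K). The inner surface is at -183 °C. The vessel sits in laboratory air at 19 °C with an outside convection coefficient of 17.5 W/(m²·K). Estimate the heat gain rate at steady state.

For a spherical shell R = (1/r₁ − 1/r₂)/(4πk); film R = 1/(h·4πr²). In series:
R_cast iron shell = (1/0.095 − 1/0.107)/(4π×49.6) = 0.001894 K/W
R_polyurethane foam = (1/0.107 − 1/0.252)/(4π×0.0308) = 13.89 K/W
R_cellular glass = (1/0.252 − 1/0.317)/(4π×0.0414) = 1.564 K/W
R_outer film = 1/(h·4πr_o²) = 1/(17.5×4π×0.317²) = 0.04525 K/W
R_total = 15.51 K/W
Q = ΔT/R_total = 202/15.51

Q ≈ 13 W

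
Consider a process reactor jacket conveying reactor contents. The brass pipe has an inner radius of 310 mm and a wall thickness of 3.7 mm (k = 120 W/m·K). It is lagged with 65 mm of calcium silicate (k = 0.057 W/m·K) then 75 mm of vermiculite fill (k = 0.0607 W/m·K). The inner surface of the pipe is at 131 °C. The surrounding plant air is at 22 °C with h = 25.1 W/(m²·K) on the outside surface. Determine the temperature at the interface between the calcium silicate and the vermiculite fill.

T ≈ 74.5 °C

Treating each annulus and film as a series resistance:
R_brass pipe wall = ln(313.7/310)/(2π×120×1) = 1.574×10^-5 K/W
R_calcium silicate = ln(378.7/313.7)/(2π×0.057×1) = 0.5258 K/W
R_vermiculite fill = ln(453.7/378.7)/(2π×0.0607×1) = 0.4738 K/W
R_outer film = 1/(h_o·2πr_oL) = 1/(25.1×2π×0.4537×1) = 0.01398 K/W
R_total = 1.014 K/W
Q = ΔT/R_total = 109/1.014
Q = 108 W/m
T_interface = T_inner − Q·ΣR(inner→interface) = 131 − 108×0.5258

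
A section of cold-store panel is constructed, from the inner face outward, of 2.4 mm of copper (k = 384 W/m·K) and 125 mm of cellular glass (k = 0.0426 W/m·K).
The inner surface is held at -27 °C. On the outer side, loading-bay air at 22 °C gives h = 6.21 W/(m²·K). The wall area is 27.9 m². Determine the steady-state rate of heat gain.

Model the wall as resistances in series:
R_copper = L/(kA) = 0.0024/(384×27.9) = 2.24×10^-7 K/W
R_cellular glass = L/(kA) = 0.125/(0.0426×27.9) = 0.1052 K/W
R_outer film = 1/(h_o·A) = 1/(6.21×27.9) = 0.005772 K/W
R_total = 0.1109 K/W
Q = ΔT / R_total = 49 / 0.1109

Q ≈ 442 W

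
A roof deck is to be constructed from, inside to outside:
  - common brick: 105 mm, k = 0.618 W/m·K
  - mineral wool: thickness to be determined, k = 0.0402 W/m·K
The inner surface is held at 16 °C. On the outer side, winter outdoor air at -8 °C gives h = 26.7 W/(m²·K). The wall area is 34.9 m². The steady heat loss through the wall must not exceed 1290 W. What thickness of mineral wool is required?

Thermal resistances in series:
R_common brick = L/(kA) = 0.105/(0.618×34.9) = 0.004868 K/W
R_outer film = 1/(h_o·A) = 1/(26.7×34.9) = 0.001073 K/W
Sum of the known resistances R_other = 0.005941 K/W
Required total resistance R_tot = ΔT/Q_allow = 24/1290 = 0.0186 K/W
R_mineral wool = R_tot − R_other = 0.01266 K/W
L = R·k·A = 0.01266×0.0402×34.9

L ≈ 17.8 mm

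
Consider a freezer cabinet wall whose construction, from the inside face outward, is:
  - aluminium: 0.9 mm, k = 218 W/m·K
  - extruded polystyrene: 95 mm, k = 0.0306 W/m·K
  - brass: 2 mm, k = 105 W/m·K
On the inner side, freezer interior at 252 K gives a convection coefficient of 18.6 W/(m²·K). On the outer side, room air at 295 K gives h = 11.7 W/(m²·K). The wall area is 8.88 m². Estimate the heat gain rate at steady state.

Using the resistance-network approach (series):
R_inner film = 1/(h_i·A) = 1/(18.6×8.88) = 0.006054 K/W
R_aluminium = L/(kA) = 0.0009/(218×8.88) = 4.649×10^-7 K/W
R_extruded polystyrene = L/(kA) = 0.095/(0.0306×8.88) = 0.3496 K/W
R_brass = L/(kA) = 0.002/(105×8.88) = 2.145×10^-6 K/W
R_outer film = 1/(h_o·A) = 1/(11.7×8.88) = 0.009625 K/W
R_total = 0.3653 K/W
Q = ΔT / R_total = 43 / 0.3653

Q ≈ 118 W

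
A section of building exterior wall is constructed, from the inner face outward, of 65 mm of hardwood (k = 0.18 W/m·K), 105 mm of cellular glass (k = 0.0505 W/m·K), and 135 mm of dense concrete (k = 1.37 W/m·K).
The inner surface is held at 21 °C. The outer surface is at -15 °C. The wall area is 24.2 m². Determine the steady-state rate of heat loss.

Q ≈ 343 W

Using the resistance-network approach (series):
R_hardwood = L/(kA) = 0.065/(0.18×24.2) = 0.01492 K/W
R_cellular glass = L/(kA) = 0.105/(0.0505×24.2) = 0.08592 K/W
R_dense concrete = L/(kA) = 0.135/(1.37×24.2) = 0.004072 K/W
R_total = 0.1049 K/W
Q = ΔT / R_total = 36 / 0.1049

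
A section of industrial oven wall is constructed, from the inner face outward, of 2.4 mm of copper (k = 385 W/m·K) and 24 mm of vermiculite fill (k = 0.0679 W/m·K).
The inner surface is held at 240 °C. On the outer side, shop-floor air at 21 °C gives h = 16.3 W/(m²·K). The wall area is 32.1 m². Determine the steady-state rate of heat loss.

Treating each layer as a thermal resistance in series:
R_copper = L/(kA) = 0.0024/(385×32.1) = 1.942×10^-7 K/W
R_vermiculite fill = L/(kA) = 0.024/(0.0679×32.1) = 0.01101 K/W
R_outer film = 1/(h_o·A) = 1/(16.3×32.1) = 0.001911 K/W
R_total = 0.01292 K/W
Q = ΔT / R_total = 219 / 0.01292

Q ≈ 16900 W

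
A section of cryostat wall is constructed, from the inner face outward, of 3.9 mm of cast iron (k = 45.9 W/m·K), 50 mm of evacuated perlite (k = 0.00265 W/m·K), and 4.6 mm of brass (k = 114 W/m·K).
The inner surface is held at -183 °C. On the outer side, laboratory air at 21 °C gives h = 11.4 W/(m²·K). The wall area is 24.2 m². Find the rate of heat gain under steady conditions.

Using the resistance-network approach (series):
R_cast iron = L/(kA) = 0.0039/(45.9×24.2) = 3.511×10^-6 K/W
R_evacuated perlite = L/(kA) = 0.05/(0.00265×24.2) = 0.7797 K/W
R_brass = L/(kA) = 0.0046/(114×24.2) = 1.667×10^-6 K/W
R_outer film = 1/(h_o·A) = 1/(11.4×24.2) = 0.003625 K/W
R_total = 0.7833 K/W
Q = ΔT / R_total = 204 / 0.7833

Q ≈ 260 W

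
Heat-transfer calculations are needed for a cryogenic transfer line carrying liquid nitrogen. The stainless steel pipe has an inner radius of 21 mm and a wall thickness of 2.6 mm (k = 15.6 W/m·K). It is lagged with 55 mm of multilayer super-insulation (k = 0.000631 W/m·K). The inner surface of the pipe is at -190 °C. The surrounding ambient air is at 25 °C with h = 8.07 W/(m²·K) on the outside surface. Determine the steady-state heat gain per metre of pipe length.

Per-layer cylindrical resistances, series-summed:
R_stainless steel pipe wall = ln(23.6/21)/(2π×15.6×1) = 0.001191 K/W
R_multilayer super-insulation = ln(78.6/23.6)/(2π×0.000631×1) = 303.5 K/W
R_outer film = 1/(h_o·2πr_oL) = 1/(8.07×2π×0.0786×1) = 0.2509 K/W
R_total = 303.7 K/W
Q = ΔT/R_total = 215/303.7

q′ ≈ 0.708 W/m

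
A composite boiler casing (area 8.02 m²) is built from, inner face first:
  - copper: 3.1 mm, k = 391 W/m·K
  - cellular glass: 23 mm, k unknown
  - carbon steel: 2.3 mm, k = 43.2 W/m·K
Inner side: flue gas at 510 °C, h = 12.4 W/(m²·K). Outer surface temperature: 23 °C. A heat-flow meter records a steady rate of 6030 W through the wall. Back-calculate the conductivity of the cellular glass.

k ≈ 0.0406 W/(m·K)

Series thermal resistances:
R_inner film = 1/(h_i·A) = 1/(12.4×8.02) = 0.01006 K/W
R_copper = L/(kA) = 0.0031/(391×8.02) = 9.886×10^-7 K/W
R_carbon steel = L/(kA) = 0.0023/(43.2×8.02) = 6.638×10^-6 K/W
Sum of known resistances R_other = 0.01006 K/W
Total R = ΔT/Q = 487/6030 = 0.08076 K/W
R_cellular glass = R_total − R_other = 0.0707 K/W
k = L/(R·A) = 0.023/(0.0707×8.02)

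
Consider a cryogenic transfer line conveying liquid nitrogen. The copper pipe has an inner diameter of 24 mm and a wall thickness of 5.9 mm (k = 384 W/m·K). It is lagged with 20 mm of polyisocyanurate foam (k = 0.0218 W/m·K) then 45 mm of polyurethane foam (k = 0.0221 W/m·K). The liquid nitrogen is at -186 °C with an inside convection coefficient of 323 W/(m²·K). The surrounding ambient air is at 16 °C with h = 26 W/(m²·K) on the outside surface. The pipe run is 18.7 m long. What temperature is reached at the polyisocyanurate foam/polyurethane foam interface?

Cylindrical conduction, so R = ln(r₂/r₁)/(2πkL) per layer, in series:
R_inner film = 1/(h_i·2πr₁L) = 1/(323×2π×0.012×18.7) = 0.002196 K/W
R_copper pipe wall = ln(17.9/12)/(2π×384×18.7) = 8.863×10^-6 K/W
R_polyisocyanurate foam = ln(37.9/17.9)/(2π×0.0218×18.7) = 0.2929 K/W
R_polyurethane foam = ln(82.9/37.9)/(2π×0.0221×18.7) = 0.3014 K/W
R_outer film = 1/(h_o·2πr_oL) = 1/(26×2π×0.0829×18.7) = 0.003949 K/W
R_total = 0.6004 K/W
Q = ΔT/R_total = 202/0.6004
Q = 336 W
T_interface = T_inner + Q·ΣR(inner→interface) = -186 + 336×0.2951

T ≈ -86.7 °C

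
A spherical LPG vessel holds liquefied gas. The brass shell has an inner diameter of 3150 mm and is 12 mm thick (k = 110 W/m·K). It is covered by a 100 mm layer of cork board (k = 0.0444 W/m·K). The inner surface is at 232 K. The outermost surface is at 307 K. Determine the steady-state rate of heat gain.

Q ≈ 1120 W

Each spherical layer contributes R = (1/r_i − 1/r_o)/(4πk):
R_brass shell = (1/1.575 − 1/1.587)/(4π×110) = 3.473×10^-6 K/W
R_cork board = (1/1.587 − 1/1.687)/(4π×0.0444) = 0.06694 K/W
R_total = 0.06695 K/W
Q = ΔT/R_total = 75/0.06695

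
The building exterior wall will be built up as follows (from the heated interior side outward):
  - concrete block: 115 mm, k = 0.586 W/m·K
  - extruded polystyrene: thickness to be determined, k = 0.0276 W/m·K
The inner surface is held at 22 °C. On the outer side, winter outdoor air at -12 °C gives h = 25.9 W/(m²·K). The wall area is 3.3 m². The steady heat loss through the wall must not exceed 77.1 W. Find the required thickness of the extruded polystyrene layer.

L ≈ 33.7 mm

Series thermal resistances:
R_concrete block = L/(kA) = 0.115/(0.586×3.3) = 0.05947 K/W
R_outer film = 1/(h_o·A) = 1/(25.9×3.3) = 0.0117 K/W
Sum of the known resistances R_other = 0.07117 K/W
Required total resistance R_tot = ΔT/Q_allow = 34/77.1 = 0.441 K/W
R_extruded polystyrene = R_tot − R_other = 0.3698 K/W
L = R·k·A = 0.3698×0.0276×3.3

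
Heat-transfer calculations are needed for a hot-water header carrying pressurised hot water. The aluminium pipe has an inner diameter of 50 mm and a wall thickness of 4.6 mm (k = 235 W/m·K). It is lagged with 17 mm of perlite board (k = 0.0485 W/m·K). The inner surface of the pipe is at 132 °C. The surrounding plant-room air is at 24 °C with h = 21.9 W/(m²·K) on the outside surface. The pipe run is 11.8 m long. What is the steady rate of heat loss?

Q ≈ 775 W

Radial resistances (cylindrical: R_cond = ln(r_o/r_i)/(2πkL), R_conv = 1/(h·2πrL)):
R_aluminium pipe wall = ln(29.6/25)/(2π×235×11.8) = 9.694×10^-6 K/W
R_perlite board = ln(46.6/29.6)/(2π×0.0485×11.8) = 0.1262 K/W
R_outer film = 1/(h_o·2πr_oL) = 1/(21.9×2π×0.0466×11.8) = 0.01322 K/W
R_total = 0.1394 K/W
Q = ΔT/R_total = 108/0.1394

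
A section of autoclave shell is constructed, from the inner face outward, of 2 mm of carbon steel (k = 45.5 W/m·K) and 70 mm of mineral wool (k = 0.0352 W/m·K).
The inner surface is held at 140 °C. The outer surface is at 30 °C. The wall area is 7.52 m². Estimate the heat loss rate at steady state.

Q ≈ 416 W

Treating each layer as a thermal resistance in series:
R_carbon steel = L/(kA) = 0.002/(45.5×7.52) = 5.845×10^-6 K/W
R_mineral wool = L/(kA) = 0.07/(0.0352×7.52) = 0.2644 K/W
R_total = 0.2645 K/W
Q = ΔT / R_total = 110 / 0.2645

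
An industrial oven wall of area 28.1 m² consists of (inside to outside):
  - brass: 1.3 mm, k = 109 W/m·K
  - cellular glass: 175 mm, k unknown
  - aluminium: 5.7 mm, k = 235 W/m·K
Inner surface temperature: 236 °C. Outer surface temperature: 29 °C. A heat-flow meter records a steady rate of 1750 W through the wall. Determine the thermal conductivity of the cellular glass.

k ≈ 0.0527 W/(m·K)

Treating each layer as a thermal resistance in series:
R_brass = L/(kA) = 0.0013/(109×28.1) = 4.244×10^-7 K/W
R_aluminium = L/(kA) = 0.0057/(235×28.1) = 8.632×10^-7 K/W
Sum of known resistances R_other = 1.288×10^-6 K/W
Total R = ΔT/Q = 207/1750 = 0.1183 K/W
R_cellular glass = R_total − R_other = 0.1183 K/W
k = L/(R·A) = 0.175/(0.1183×28.1)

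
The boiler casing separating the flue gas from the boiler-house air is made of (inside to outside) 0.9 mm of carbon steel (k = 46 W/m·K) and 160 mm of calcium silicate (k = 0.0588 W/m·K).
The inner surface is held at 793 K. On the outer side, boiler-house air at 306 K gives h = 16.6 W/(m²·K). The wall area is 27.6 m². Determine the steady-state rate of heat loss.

Using the resistance-network approach (series):
R_carbon steel = L/(kA) = 0.0009/(46×27.6) = 7.089×10^-7 K/W
R_calcium silicate = L/(kA) = 0.16/(0.0588×27.6) = 0.09859 K/W
R_outer film = 1/(h_o·A) = 1/(16.6×27.6) = 0.002183 K/W
R_total = 0.1008 K/W
Q = ΔT / R_total = 487 / 0.1008

Q ≈ 4830 W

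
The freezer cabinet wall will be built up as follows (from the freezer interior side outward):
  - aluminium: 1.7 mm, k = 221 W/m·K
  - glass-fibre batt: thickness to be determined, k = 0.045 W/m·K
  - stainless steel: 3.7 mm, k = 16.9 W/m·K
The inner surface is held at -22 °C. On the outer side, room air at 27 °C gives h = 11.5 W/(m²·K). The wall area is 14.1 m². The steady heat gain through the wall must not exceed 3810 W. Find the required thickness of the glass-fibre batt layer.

Treating each layer as a thermal resistance in series:
R_aluminium = L/(kA) = 0.0017/(221×14.1) = 5.456×10^-7 K/W
R_stainless steel = L/(kA) = 0.0037/(16.9×14.1) = 1.553×10^-5 K/W
R_outer film = 1/(h_o·A) = 1/(11.5×14.1) = 0.006167 K/W
Sum of the known resistances R_other = 0.006183 K/W
Required total resistance R_tot = ΔT/Q_allow = 49/3810 = 0.01286 K/W
R_glass-fibre batt = R_tot − R_other = 0.006678 K/W
L = R·k·A = 0.006678×0.045×14.1

L ≈ 4.24 mm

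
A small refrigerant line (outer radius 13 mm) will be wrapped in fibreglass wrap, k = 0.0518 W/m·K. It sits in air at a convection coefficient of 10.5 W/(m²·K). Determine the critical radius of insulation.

For a cylinder r_cr = k/h = 0.0518/10.5
r_cr = 4.93 mm; since the bare radius (13 mm) is above r_cr, any added insulation will reduce heat loss.

r_cr ≈ 4.93 mm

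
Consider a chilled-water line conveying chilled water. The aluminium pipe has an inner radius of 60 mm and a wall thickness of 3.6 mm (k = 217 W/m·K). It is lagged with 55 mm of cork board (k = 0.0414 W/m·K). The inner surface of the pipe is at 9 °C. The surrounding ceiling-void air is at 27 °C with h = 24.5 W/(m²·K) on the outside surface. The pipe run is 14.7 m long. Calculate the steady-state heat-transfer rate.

Q ≈ 108 W

Radial resistances (cylindrical: R_cond = ln(r_o/r_i)/(2πkL), R_conv = 1/(h·2πrL)):
R_aluminium pipe wall = ln(63.6/60)/(2π×217×14.7) = 2.907×10^-6 K/W
R_cork board = ln(118.6/63.6)/(2π×0.0414×14.7) = 0.163 K/W
R_outer film = 1/(h_o·2πr_oL) = 1/(24.5×2π×0.1186×14.7) = 0.003726 K/W
R_total = 0.1667 K/W
Q = ΔT/R_total = 18/0.1667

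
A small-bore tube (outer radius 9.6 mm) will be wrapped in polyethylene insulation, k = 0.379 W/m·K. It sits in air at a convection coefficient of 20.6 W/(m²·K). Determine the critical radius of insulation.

r_cr ≈ 18.4 mm

For a cylinder r_cr = k/h = 0.379/20.6
r_cr = 18.4 mm; since the bare radius (9.6 mm) is below r_cr, adding a thin layer of insulation will *increase* heat loss.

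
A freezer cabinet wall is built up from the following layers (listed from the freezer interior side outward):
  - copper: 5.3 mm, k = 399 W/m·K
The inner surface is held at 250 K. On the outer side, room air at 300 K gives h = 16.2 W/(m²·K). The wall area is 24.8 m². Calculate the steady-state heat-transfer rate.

Treating each layer as a thermal resistance in series:
R_copper = L/(kA) = 0.0053/(399×24.8) = 5.356×10^-7 K/W
R_outer film = 1/(h_o·A) = 1/(16.2×24.8) = 0.002489 K/W
R_total = 0.00249 K/W
Q = ΔT / R_total = 50 / 0.00249

Q ≈ 20100 W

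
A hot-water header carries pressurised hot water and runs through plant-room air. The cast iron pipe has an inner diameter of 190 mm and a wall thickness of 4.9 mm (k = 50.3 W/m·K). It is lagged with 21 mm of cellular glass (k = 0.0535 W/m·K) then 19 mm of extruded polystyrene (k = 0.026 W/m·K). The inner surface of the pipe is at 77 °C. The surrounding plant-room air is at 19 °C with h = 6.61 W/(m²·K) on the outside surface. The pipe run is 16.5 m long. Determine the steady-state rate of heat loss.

Q ≈ 586 W

Radial resistances (cylindrical: R_cond = ln(r_o/r_i)/(2πkL), R_conv = 1/(h·2πrL)):
R_cast iron pipe wall = ln(99.9/95)/(2π×50.3×16.5) = 9.644×10^-6 K/W
R_cellular glass = ln(120.9/99.9)/(2π×0.0535×16.5) = 0.0344 K/W
R_extruded polystyrene = ln(139.9/120.9)/(2π×0.026×16.5) = 0.05415 K/W
R_outer film = 1/(h_o·2πr_oL) = 1/(6.61×2π×0.1399×16.5) = 0.01043 K/W
R_total = 0.09899 K/W
Q = ΔT/R_total = 58/0.09899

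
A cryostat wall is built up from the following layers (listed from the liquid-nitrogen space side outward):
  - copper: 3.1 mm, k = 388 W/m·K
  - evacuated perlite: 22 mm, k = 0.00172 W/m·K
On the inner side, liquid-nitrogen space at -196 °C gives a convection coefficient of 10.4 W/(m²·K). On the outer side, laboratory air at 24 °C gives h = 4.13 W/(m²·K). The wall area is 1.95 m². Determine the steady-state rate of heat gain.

Treating each layer as a thermal resistance in series:
R_inner film = 1/(h_i·A) = 1/(10.4×1.95) = 0.04931 K/W
R_copper = L/(kA) = 0.0031/(388×1.95) = 4.097×10^-6 K/W
R_evacuated perlite = L/(kA) = 0.022/(0.00172×1.95) = 6.559 K/W
R_outer film = 1/(h_o·A) = 1/(4.13×1.95) = 0.1242 K/W
R_total = 6.733 K/W
Q = ΔT / R_total = 220 / 6.733

Q ≈ 32.7 W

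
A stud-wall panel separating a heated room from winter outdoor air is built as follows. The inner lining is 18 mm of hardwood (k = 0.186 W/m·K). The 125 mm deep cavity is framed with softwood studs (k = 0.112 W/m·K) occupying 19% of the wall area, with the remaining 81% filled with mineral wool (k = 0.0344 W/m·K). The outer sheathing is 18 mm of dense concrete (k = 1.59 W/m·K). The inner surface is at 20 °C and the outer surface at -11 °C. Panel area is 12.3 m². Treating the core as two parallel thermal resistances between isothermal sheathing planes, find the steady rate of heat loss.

Sheathing layers in series; stud and cavity paths in parallel between them.
R_inner = 0.018/(0.186×12.3) = 0.007868 K/W
R_stud  = 0.125/(0.112×0.19×12.3) = 0.4776 K/W
R_cav   = 0.125/(0.0344×0.81×12.3) = 0.3647 K/W
1/R_core = 1/R_stud + 1/R_cav → R_core = 0.2068 K/W
R_outer = 0.018/(1.59×12.3) = 9.204×10^-4 K/W
R_total = 0.2156 K/W
Q = ΔT/R_total = 31/0.2156

Q ≈ 144 W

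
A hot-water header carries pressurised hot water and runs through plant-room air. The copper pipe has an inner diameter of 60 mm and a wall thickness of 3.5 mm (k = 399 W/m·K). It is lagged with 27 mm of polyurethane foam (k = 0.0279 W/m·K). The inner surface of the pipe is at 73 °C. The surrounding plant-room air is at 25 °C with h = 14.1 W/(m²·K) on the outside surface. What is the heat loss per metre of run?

Treating each annulus and film as a series resistance:
R_copper pipe wall = ln(33.5/30)/(2π×399×1) = 4.402×10^-5 K/W
R_polyurethane foam = ln(60.5/33.5)/(2π×0.0279×1) = 3.372 K/W
R_outer film = 1/(h_o·2πr_oL) = 1/(14.1×2π×0.0605×1) = 0.1866 K/W
R_total = 3.559 K/W
Q = ΔT/R_total = 48/3.559

q′ ≈ 13.5 W/m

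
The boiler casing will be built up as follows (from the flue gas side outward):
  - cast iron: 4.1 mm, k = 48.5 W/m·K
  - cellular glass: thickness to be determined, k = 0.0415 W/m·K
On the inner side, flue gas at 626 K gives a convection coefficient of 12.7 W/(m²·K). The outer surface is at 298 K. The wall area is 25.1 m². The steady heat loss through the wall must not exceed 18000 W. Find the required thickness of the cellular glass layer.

Model the wall as resistances in series:
R_inner film = 1/(h_i·A) = 1/(12.7×25.1) = 0.003137 K/W
R_cast iron = L/(kA) = 0.0041/(48.5×25.1) = 3.368×10^-6 K/W
Sum of the known resistances R_other = 0.00314 K/W
Required total resistance R_tot = ΔT/Q_allow = 328/18000 = 0.01822 K/W
R_cellular glass = R_tot − R_other = 0.01508 K/W
L = R·k·A = 0.01508×0.0415×25.1

L ≈ 15.7 mm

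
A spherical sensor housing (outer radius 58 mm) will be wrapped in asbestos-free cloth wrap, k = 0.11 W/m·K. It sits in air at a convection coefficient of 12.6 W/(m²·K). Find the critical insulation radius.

r_cr ≈ 17.5 mm

For a sphere r_cr = 2k/h = 2×0.11/12.6
r_cr = 17.5 mm; since the bare radius (58 mm) is above r_cr, any added insulation will reduce heat loss.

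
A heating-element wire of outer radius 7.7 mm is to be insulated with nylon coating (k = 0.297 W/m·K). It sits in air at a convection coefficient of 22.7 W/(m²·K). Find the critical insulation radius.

For a cylinder r_cr = k/h = 0.297/22.7
r_cr = 13.1 mm; since the bare radius (7.7 mm) is below r_cr, adding a thin layer of insulation will *increase* heat loss.

r_cr ≈ 13.1 mm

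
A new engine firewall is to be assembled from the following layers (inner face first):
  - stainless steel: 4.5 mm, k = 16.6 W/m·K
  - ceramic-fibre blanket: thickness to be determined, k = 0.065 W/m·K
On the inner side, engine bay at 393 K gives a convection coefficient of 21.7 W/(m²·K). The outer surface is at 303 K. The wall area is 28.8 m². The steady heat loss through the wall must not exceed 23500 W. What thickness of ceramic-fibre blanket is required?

Thermal resistances in series:
R_inner film = 1/(h_i·A) = 1/(21.7×28.8) = 0.0016 K/W
R_stainless steel = L/(kA) = 0.0045/(16.6×28.8) = 9.413×10^-6 K/W
Sum of the known resistances R_other = 0.00161 K/W
Required total resistance R_tot = ΔT/Q_allow = 90/23500 = 0.00383 K/W
R_ceramic-fibre blanket = R_tot − R_other = 0.00222 K/W
L = R·k·A = 0.00222×0.065×28.8

L ≈ 4.16 mm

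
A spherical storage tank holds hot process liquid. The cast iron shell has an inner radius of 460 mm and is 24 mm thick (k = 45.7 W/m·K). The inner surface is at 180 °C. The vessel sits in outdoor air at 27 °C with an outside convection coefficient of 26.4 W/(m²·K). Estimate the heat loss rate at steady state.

Radial (spherical) resistances in series:
R_cast iron shell = (1/0.46 − 1/0.484)/(4π×45.7) = 1.877×10^-4 K/W
R_outer film = 1/(h·4πr_o²) = 1/(26.4×4π×0.484²) = 0.01287 K/W
R_total = 0.01306 K/W
Q = ΔT/R_total = 153/0.01306

Q ≈ 11700 W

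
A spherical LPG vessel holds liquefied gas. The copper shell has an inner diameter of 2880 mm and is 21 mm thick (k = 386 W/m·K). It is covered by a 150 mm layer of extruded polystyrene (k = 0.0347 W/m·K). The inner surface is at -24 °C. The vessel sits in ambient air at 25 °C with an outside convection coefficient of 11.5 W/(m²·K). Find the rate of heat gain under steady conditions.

Q ≈ 329 W

Radial (spherical) resistances in series:
R_copper shell = (1/1.44 − 1/1.461)/(4π×386) = 2.058×10^-6 K/W
R_extruded polystyrene = (1/1.461 − 1/1.611)/(4π×0.0347) = 0.1462 K/W
R_outer film = 1/(h·4πr_o²) = 1/(11.5×4π×1.611²) = 0.002666 K/W
R_total = 0.1488 K/W
Q = ΔT/R_total = 49/0.1488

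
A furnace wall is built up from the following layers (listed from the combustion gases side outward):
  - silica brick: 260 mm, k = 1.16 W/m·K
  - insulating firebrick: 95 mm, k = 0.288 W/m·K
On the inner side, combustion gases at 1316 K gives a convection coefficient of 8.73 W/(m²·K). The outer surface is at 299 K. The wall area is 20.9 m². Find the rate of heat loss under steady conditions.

Q ≈ 31800 W

Using the resistance-network approach (series):
R_inner film = 1/(h_i·A) = 1/(8.73×20.9) = 0.005481 K/W
R_silica brick = L/(kA) = 0.26/(1.16×20.9) = 0.01072 K/W
R_insulating firebrick = L/(kA) = 0.095/(0.288×20.9) = 0.01578 K/W
R_total = 0.03199 K/W
Q = ΔT / R_total = 1017 / 0.03199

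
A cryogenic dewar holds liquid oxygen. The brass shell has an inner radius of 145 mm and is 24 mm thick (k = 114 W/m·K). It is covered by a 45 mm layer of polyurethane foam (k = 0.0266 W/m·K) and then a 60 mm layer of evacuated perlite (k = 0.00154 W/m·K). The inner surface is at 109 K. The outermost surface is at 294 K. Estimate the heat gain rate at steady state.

Q ≈ 3.27 W

For a spherical shell R = (1/r₁ − 1/r₂)/(4πk); film R = 1/(h·4πr²). In series:
R_brass shell = (1/0.145 − 1/0.169)/(4π×114) = 6.837×10^-4 K/W
R_polyurethane foam = (1/0.169 − 1/0.214)/(4π×0.0266) = 3.722 K/W
R_evacuated perlite = (1/0.214 − 1/0.274)/(4π×0.00154) = 52.88 K/W
R_total = 56.6 K/W
Q = ΔT/R_total = 185/56.6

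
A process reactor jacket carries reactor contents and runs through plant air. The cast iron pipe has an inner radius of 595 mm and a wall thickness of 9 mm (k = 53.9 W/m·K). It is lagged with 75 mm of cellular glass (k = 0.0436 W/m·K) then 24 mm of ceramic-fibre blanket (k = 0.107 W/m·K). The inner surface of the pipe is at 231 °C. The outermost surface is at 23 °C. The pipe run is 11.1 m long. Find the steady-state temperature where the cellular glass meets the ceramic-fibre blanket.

Radial resistances (cylindrical: R_cond = ln(r_o/r_i)/(2πkL), R_conv = 1/(h·2πrL)):
R_cast iron pipe wall = ln(604/595)/(2π×53.9×11.1) = 3.994×10^-6 K/W
R_cellular glass = ln(679/604)/(2π×0.0436×11.1) = 0.03849 K/W
R_ceramic-fibre blanket = ln(703/679)/(2π×0.107×11.1) = 0.004655 K/W
R_total = 0.04315 K/W
Q = ΔT/R_total = 208/0.04315
Q = 4820 W
T_interface = T_inner − Q·ΣR(inner→interface) = 231 − 4820×0.0385

T ≈ 45.4 °C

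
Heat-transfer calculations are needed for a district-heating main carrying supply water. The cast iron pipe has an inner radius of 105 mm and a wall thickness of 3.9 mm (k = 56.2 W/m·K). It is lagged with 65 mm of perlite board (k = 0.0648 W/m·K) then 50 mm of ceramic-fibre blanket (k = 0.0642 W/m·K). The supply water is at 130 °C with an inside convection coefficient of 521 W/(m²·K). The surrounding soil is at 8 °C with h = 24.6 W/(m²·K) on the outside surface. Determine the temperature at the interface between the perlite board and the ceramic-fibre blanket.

Radial resistances (cylindrical: R_cond = ln(r_o/r_i)/(2πkL), R_conv = 1/(h·2πrL)):
R_inner film = 1/(h_i·2πr₁L) = 1/(521×2π×0.105×1) = 0.002909 K/W
R_cast iron pipe wall = ln(108.9/105)/(2π×56.2×1) = 1.033×10^-4 K/W
R_perlite board = ln(173.9/108.9)/(2π×0.0648×1) = 1.15 K/W
R_ceramic-fibre blanket = ln(223.9/173.9)/(2π×0.0642×1) = 0.6265 K/W
R_outer film = 1/(h_o·2πr_oL) = 1/(24.6×2π×0.2239×1) = 0.0289 K/W
R_total = 1.808 K/W
Q = ΔT/R_total = 122/1.808
Q = 67.5 W/m
T_interface = T_inner − Q·ΣR(inner→interface) = 130 − 67.5×1.153

T ≈ 52.2 °C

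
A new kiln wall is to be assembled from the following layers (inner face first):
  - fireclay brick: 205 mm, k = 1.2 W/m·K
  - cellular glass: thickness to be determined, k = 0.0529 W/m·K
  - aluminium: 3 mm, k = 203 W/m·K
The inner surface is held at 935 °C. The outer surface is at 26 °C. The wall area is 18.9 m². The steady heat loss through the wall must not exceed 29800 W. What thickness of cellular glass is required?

Thermal resistances in series:
R_fireclay brick = L/(kA) = 0.205/(1.2×18.9) = 0.009039 K/W
R_aluminium = L/(kA) = 0.003/(203×18.9) = 7.819×10^-7 K/W
Sum of the known resistances R_other = 0.00904 K/W
Required total resistance R_tot = ΔT/Q_allow = 909/29800 = 0.0305 K/W
R_cellular glass = R_tot − R_other = 0.02146 K/W
L = R·k·A = 0.02146×0.0529×18.9

L ≈ 21.5 mm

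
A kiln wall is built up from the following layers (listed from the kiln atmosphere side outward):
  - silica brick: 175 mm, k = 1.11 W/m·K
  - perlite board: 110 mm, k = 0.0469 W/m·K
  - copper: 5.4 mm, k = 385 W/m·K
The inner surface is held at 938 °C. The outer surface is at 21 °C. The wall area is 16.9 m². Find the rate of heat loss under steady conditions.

Thermal resistances in series:
R_silica brick = L/(kA) = 0.175/(1.11×16.9) = 0.009329 K/W
R_perlite board = L/(kA) = 0.11/(0.0469×16.9) = 0.1388 K/W
R_copper = L/(kA) = 0.0054/(385×16.9) = 8.299×10^-7 K/W
R_total = 0.1481 K/W
Q = ΔT / R_total = 917 / 0.1481

Q ≈ 6190 W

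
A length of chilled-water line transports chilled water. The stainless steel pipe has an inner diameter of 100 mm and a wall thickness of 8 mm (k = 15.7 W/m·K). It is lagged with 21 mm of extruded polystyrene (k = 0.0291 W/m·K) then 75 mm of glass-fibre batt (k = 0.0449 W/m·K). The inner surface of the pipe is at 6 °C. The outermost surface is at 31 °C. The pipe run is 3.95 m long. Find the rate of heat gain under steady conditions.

Q ≈ 24.3 W

Treating each annulus and film as a series resistance:
R_stainless steel pipe wall = ln(58/50)/(2π×15.7×3.95) = 3.809×10^-4 K/W
R_extruded polystyrene = ln(79/58)/(2π×0.0291×3.95) = 0.4279 K/W
R_glass-fibre batt = ln(154/79)/(2π×0.0449×3.95) = 0.599 K/W
R_total = 1.027 K/W
Q = ΔT/R_total = 25/1.027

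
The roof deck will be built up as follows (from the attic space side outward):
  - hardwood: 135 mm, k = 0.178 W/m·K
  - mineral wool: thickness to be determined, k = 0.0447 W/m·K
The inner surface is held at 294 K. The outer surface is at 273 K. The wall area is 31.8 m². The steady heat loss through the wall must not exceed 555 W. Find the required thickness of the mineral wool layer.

Treating each layer as a thermal resistance in series:
R_hardwood = L/(kA) = 0.135/(0.178×31.8) = 0.02385 K/W
Sum of the known resistances R_other = 0.02385 K/W
Required total resistance R_tot = ΔT/Q_allow = 21/555 = 0.03784 K/W
R_mineral wool = R_tot − R_other = 0.01399 K/W
L = R·k·A = 0.01399×0.0447×31.8

L ≈ 19.9 mm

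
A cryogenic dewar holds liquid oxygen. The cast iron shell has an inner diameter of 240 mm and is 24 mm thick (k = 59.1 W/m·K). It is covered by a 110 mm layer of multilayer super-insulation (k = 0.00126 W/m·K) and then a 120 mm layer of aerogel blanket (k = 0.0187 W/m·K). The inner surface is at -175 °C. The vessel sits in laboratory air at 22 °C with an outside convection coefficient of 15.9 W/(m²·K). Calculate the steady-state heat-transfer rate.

For a spherical shell R = (1/r₁ − 1/r₂)/(4πk); film R = 1/(h·4πr²). In series:
R_cast iron shell = (1/0.12 − 1/0.144)/(4π×59.1) = 0.00187 K/W
R_multilayer super-insulation = (1/0.144 − 1/0.254)/(4π×0.00126) = 189.9 K/W
R_aerogel blanket = (1/0.254 − 1/0.374)/(4π×0.0187) = 5.376 K/W
R_outer film = 1/(h·4πr_o²) = 1/(15.9×4π×0.374²) = 0.03578 K/W
R_total = 195.4 K/W
Q = ΔT/R_total = 197/195.4

Q ≈ 1.01 W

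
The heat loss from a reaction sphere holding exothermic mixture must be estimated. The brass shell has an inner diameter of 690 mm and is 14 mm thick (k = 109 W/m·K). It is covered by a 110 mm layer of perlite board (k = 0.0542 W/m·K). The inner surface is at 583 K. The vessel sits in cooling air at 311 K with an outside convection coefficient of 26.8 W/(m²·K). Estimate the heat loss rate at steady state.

Radial (spherical) resistances in series:
R_brass shell = (1/0.345 − 1/0.359)/(4π×109) = 8.252×10^-5 K/W
R_perlite board = (1/0.359 − 1/0.469)/(4π×0.0542) = 0.9592 K/W
R_outer film = 1/(h·4πr_o²) = 1/(26.8×4π×0.469²) = 0.0135 K/W
R_total = 0.9728 K/W
Q = ΔT/R_total = 272/0.9728

Q ≈ 280 W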